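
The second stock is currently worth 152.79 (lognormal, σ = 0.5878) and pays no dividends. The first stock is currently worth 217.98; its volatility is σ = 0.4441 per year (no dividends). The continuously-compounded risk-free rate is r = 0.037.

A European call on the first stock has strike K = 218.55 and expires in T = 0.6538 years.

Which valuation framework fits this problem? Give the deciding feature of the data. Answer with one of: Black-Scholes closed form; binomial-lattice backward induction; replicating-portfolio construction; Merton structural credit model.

framework: Black-Scholes closed form

Key observation: with the first stock following a GBM at constant σ and r, the European call struck at 218.55 prices in closed form — nothing here needs a stepwise model or a balance sheet.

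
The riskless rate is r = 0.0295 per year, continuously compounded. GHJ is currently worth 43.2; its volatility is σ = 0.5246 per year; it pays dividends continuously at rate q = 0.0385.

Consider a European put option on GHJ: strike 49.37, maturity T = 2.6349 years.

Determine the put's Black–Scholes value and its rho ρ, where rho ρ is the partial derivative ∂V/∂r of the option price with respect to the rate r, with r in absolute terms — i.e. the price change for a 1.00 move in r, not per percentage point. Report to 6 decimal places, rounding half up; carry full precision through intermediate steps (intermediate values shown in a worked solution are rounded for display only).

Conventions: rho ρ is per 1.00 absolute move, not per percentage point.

σ√T = 0.5246·√2.6349 = 0.851550
d₁ = (ln(S/K) + (r−q+σ²/2)T) / (σ√T) = (ln(43.2/49.37) + (0.0295−0.0385+0.5246²/2)·2.6349) / 0.851550 = (-0.133502 + 0.338855) / 0.851550 = 0.241151
d₂ = d₁ − σ√T = 0.241151 − 0.851550 = -0.610399
e^{−rT} = 0.925215
e^{−qT} = 0.903532
N(−d₁) = 0.404719,  N(−d₂) = 0.729201
Put price V = K·e^{−rT}·N(−d₂) − S·e^{−qT}·N(−d₁) = 33.308343 − 15.797227 = 17.511116
ρ = −K·T·e^{−rT}·N(−d₂) = -87.764153

price = 17.511116
ρ = -87.764153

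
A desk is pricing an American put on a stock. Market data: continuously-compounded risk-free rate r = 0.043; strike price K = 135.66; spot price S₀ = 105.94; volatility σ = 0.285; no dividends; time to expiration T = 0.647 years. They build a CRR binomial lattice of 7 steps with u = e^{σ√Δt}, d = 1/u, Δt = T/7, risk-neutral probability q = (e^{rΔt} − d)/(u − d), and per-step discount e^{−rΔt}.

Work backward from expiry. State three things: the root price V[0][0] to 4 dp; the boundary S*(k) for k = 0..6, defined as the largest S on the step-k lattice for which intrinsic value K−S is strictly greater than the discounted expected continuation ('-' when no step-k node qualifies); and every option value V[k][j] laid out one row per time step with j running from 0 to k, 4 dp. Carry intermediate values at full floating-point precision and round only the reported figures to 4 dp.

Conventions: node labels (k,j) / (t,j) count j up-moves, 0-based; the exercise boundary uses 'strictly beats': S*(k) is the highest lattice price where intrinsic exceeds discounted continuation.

Δt=0.09243  u=1.09051  d=0.91700  q=0.50130  discount=0.99603
step 7 (expiry): payoffs max(K−S,0) = 77.8968 66.9673 53.9697 38.5128 20.1313 0.0000 0.0000 0.0000
step 6: (k=6,j=0): S=62.9914, K−S=72.6686, hold=72.1305 ⇒ V=72.6686 exercise | (k=6,j=1): S=74.9101, K−S=60.7499, hold=60.2118 ⇒ V=60.7499 exercise | (k=6,j=2): S=89.0841, K−S=46.5759, hold=46.0378 ⇒ V=46.5759 exercise | (k=6,j=3): S=105.9400, K−S=29.7200, hold=29.1819 ⇒ V=29.7200 exercise | (k=6,j=4): S=125.9852, K−S=9.6748, hold=9.9996 ⇒ V=9.9996 continue | (k=6,j=5): S=149.8233, K−S=0.0000, hold=0.0000 ⇒ V=0.0000 continue | (k=6,j=6): S=178.1718, K−S=0.0000, hold=0.0000 ⇒ V=0.0000 continue  boundary S*=105.9400
step 5: (k=5,j=0): S=68.6927, K−S=66.9673, hold=66.4292 ⇒ V=66.9673 exercise | (k=5,j=1): S=81.6903, K−S=53.9697, hold=53.4316 ⇒ V=53.9697 exercise | (k=5,j=2): S=97.1472, K−S=38.5128, hold=37.9747 ⇒ V=38.5128 exercise | (k=5,j=3): S=115.5287, K−S=20.1313, hold=19.7554 ⇒ V=20.1313 exercise | (k=5,j=4): S=137.3882, K−S=0.0000, hold=4.9670 ⇒ V=4.9670 continue | (k=5,j=5): S=163.3839, K−S=0.0000, hold=0.0000 ⇒ V=0.0000 continue  boundary S*=115.5287
step 4: (k=4,j=0): S=74.9101, K−S=60.7499, hold=60.2118 ⇒ V=60.7499 exercise | (k=4,j=1): S=89.0841, K−S=46.5759, hold=46.0378 ⇒ V=46.5759 exercise | (k=4,j=2): S=105.9400, K−S=29.7200, hold=29.1819 ⇒ V=29.7200 exercise | (k=4,j=3): S=125.9852, K−S=9.6748, hold=12.4797 ⇒ V=12.4797 continue | (k=4,j=4): S=149.8233, K−S=0.0000, hold=2.4672 ⇒ V=2.4672 continue  boundary S*=105.9400
step 3: (k=3,j=0): S=81.6903, K−S=53.9697, hold=53.4316 ⇒ V=53.9697 exercise | (k=3,j=1): S=97.1472, K−S=38.5128, hold=37.9747 ⇒ V=38.5128 exercise | (k=3,j=2): S=115.5287, K−S=20.1313, hold=20.9938 ⇒ V=20.9938 continue | (k=3,j=3): S=137.3882, K−S=0.0000, hold=7.4308 ⇒ V=7.4308 continue  boundary S*=97.1472
step 2: (k=2,j=0): S=89.0841, K−S=46.5759, hold=46.0378 ⇒ V=46.5759 exercise | (k=2,j=1): S=105.9400, K−S=29.7200, hold=29.6125 ⇒ V=29.7200 exercise | (k=2,j=2): S=125.9852, K−S=9.6748, hold=14.1383 ⇒ V=14.1383 continue  boundary S*=105.9400
step 1: (k=1,j=0): S=97.1472, K−S=38.5128, hold=37.9747 ⇒ V=38.5128 exercise | (k=1,j=1): S=115.5287, K−S=20.1313, hold=21.8219 ⇒ V=21.8219 continue  boundary S*=97.1472
step 0: (k=0,j=0): S=105.9400, K−S=29.7200, hold=30.0260 ⇒ V=30.0260 continue  boundary S*=-

price = 30.0260
boundary = - 97.1472 105.9400 97.1472 105.9400 115.5287 105.9400
tree:
30.0260
38.5128 21.8219
46.5759 29.7200 14.1383
53.9697 38.5128 20.9938 7.4308
60.7499 46.5759 29.7200 12.4797 2.4672
66.9673 53.9697 38.5128 20.1313 4.9670 0.0000
72.6686 60.7499 46.5759 29.7200 9.9996 0.0000 0.0000
77.8968 66.9673 53.9697 38.5128 20.1313 0.0000 0.0000 0.0000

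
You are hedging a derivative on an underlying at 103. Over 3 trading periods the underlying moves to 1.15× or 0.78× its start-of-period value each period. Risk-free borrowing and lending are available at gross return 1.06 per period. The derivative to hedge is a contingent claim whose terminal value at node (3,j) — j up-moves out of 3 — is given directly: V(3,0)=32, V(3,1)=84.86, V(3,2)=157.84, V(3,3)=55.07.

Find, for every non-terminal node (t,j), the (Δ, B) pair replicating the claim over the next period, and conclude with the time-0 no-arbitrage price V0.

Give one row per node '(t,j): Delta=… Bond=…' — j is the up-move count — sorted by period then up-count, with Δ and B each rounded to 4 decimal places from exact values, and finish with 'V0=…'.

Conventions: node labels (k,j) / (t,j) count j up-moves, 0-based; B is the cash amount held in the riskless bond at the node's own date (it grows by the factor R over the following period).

Under the risk-neutral measure, an up-move has probability p* = (R−d)/(u−d) = 0.7568 and values discount at R = 1.06.
Terminal payoffs: V(3,0)=32.0000, V(3,1)=84.8600, V(3,2)=157.8400, V(3,3)=55.0700
(2,0): S=62.6652. Δ = (V_up−V_dn)/(S_up−S_dn) = (84.8600−32.0000)/(72.0650−48.8789) = 2.2798. V = [p*·84.8600 + (1−p*)·32.0000]/1.06 = 67.9266. B = V − Δ·S = -74.9383.
(2,1): S=92.3910. Δ = (V_up−V_dn)/(S_up−S_dn) = (157.8400−84.8600)/(106.2496−72.0650) = 2.1349. V = [p*·157.8400 + (1−p*)·84.8600]/1.06 = 132.1586. B = V − Δ·S = -65.0847.
(2,2): S=136.2175. Δ = (V_up−V_dn)/(S_up−S_dn) = (55.0700−157.8400)/(156.6501−106.2496) = -2.0391. V = [p*·55.0700 + (1−p*)·157.8400]/1.06 = 75.5360. B = V − Δ·S = 353.2927.
(1,0): S=80.3400. Δ = (V_up−V_dn)/(S_up−S_dn) = (132.1586−67.9266)/(92.3910−62.6652) = 2.1608. V = [p*·132.1586 + (1−p*)·67.9266]/1.06 = 109.9383. B = V − Δ·S = -63.6618.
(1,1): S=118.4500. Δ = (V_up−V_dn)/(S_up−S_dn) = (75.5360−132.1586)/(136.2175−92.3910) = -1.2920. V = [p*·75.5360 + (1−p*)·132.1586]/1.06 = 84.2538. B = V − Δ·S = 237.2880.
(0,0): S=103.0000. Δ = (V_up−V_dn)/(S_up−S_dn) = (84.2538−109.9383)/(118.4500−80.3400) = -0.6740. V = [p*·84.2538 + (1−p*)·109.9383]/1.06 = 85.3787. B = V − Δ·S = 154.7962.
Check: Δ(0,0)·S0 + B(0,0) = 85.3787 = V0.

(0,0): Delta=-0.6740 Bond=154.7962
(1,0): Delta=2.1608 Bond=-63.6618
(1,1): Delta=-1.2920 Bond=237.2880
(2,0): Delta=2.2798 Bond=-74.9383
(2,1): Delta=2.1349 Bond=-65.0847
(2,2): Delta=-2.0391 Bond=353.2927
V0=85.3787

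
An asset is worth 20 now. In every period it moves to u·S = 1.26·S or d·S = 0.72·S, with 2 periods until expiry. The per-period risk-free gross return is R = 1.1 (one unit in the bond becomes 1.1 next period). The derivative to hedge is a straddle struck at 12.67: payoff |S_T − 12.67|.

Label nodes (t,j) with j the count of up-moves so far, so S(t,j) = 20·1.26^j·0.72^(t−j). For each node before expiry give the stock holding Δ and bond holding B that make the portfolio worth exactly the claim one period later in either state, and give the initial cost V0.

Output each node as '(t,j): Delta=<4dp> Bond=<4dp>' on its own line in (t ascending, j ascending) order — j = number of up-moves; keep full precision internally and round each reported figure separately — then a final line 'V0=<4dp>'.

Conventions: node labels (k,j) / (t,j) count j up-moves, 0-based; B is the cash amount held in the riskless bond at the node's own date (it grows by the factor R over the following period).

Under the risk-neutral measure, an up-move has probability p* = (R−d)/(u−d) = 0.7037 and values discount at R = 1.1.
Terminal payoffs: V(2,0)=2.3020, V(2,1)=5.4740, V(2,2)=19.0820
(1,0): S=14.4000. Δ = (V_up−V_dn)/(S_up−S_dn) = (5.4740−2.3020)/(18.1440−10.3680) = 0.4079. V = [p*·5.4740 + (1−p*)·2.3020]/1.1 = 4.1220. B = V − Δ·S = -1.7521.
(1,1): S=25.2000. Δ = (V_up−V_dn)/(S_up−S_dn) = (19.0820−5.4740)/(31.7520−18.1440) = 1.0000. V = [p*·19.0820 + (1−p*)·5.4740]/1.1 = 13.6818. B = V − Δ·S = -11.5182.
(0,0): S=20.0000. Δ = (V_up−V_dn)/(S_up−S_dn) = (13.6818−4.1220)/(25.2000−14.4000) = 0.8852. V = [p*·13.6818 + (1−p*)·4.1220]/1.1 = 9.8630. B = V − Δ·S = -7.8405.
Sanity check at the root: Δ(0,0)·S0 + B(0,0) reproduces V0 = 9.8630.

(0,0): Delta=0.8852 Bond=-7.8405
(1,0): Delta=0.4079 Bond=-1.7521
(1,1): Delta=1.0000 Bond=-11.5182
V0=9.8630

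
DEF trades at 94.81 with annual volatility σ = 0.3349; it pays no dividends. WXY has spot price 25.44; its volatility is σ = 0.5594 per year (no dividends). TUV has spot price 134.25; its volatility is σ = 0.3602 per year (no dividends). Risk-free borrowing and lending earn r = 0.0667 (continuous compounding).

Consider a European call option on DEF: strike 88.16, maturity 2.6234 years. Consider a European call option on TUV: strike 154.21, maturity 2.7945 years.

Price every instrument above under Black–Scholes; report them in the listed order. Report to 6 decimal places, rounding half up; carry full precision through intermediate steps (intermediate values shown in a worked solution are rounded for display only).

[DEF call K=88.16]
σ√T = 0.3349·√2.6234 = 0.542435
d₁ = (ln(S/K) + (r+σ²/2)T) / (σ√T) = (ln(94.81/88.16) + (0.0667+0.3349²/2)·2.6234) / 0.542435 = (0.072722 + 0.322098) / 0.542435 = 0.727866
d₂ = d₁ − σ√T = 0.727866 − 0.542435 = 0.185432
e^{−rT} = 0.839473
N(d₁) = 0.766652,  N(d₂) = 0.573555
price = S·N(d₁) − K·e^{−rT}·N(d₂) = 72.686308 − 42.447620 = 30.238689
[TUV call K=154.21]
σ√T = 0.3602·√2.7945 = 0.602138
d₁ = (ln(S/K) + (r+σ²/2)T) / (σ√T) = (ln(134.25/154.21) + (0.0667+0.3602²/2)·2.7945) / 0.602138 = (-0.138612 + 0.367678) / 0.602138 = 0.380422
d₂ = d₁ − σ√T = 0.380422 − 0.602138 = -0.221716
e^{−rT} = 0.829947
N(d₁) = 0.648184,  N(d₂) = 0.412268
price = S·N(d₁) − K·e^{−rT}·N(d₂) = 87.018692 − 52.764555 = 34.254137

price(DEF call K=88.16) = 30.238689
price(TUV call K=154.21) = 34.254137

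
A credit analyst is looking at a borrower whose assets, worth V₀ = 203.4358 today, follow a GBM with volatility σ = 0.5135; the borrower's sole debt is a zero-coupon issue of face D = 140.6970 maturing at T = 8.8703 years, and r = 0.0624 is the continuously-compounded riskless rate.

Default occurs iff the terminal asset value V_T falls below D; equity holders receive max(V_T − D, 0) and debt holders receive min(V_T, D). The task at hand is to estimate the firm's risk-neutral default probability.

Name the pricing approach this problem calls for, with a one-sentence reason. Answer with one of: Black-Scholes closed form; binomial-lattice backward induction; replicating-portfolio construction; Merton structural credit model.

Key observation: the data describe a firm's assets (V₀ = 203.4358, GBM) and a single zero-coupon debt of face 140.6970, so credit quantities follow from equity-as-call in the structural model.

framework: Merton structural credit model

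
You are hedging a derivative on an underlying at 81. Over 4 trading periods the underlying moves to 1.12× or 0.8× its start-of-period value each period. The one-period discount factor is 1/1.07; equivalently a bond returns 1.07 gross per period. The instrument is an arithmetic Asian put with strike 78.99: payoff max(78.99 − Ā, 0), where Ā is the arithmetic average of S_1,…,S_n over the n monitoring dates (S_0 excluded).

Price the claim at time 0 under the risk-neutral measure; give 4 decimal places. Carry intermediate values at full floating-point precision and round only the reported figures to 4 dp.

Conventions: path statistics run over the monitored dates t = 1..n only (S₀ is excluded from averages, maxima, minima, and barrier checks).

No-arbitrage gives p* = (R−d)/(u−d) = 0.8438: enumerate every path, weight its payoff by its p*-probability, and discount by R^4.
Enumerate all 2^4 = 16 price paths (U = up ×1.12, D = down ×0.8); each path with k up-moves has probability p*^k·(1−p*)^(4−k).
DDDD: Ā=47.8224, payoff=31.1676, prob=0.000596
UDDD: Ā=66.9514, payoff=12.0386, prob=0.003219
DUDD: Ā=60.4714, payoff=18.5186, prob=0.003219
UUDD: Ā=84.6599, payoff=0.0000, prob=0.017381
DDUD: Ā=55.2874, payoff=23.7026, prob=0.003219
UDUD: Ā=77.4023, payoff=1.5877, prob=0.017381
DUUD: Ā=70.9223, payoff=8.0677, prob=0.017381
UUUD: Ā=99.2912, payoff=0.0000, prob=0.093856
DDDU: Ā=51.1402, payoff=27.8498, prob=0.003219
UDDU: Ā=71.5962, payoff=7.3938, prob=0.017381
DUDU: Ā=65.1162, payoff=13.8738, prob=0.017381
UUDU: Ā=91.1627, payoff=0.0000, prob=0.093856
DDUU: Ā=59.9322, payoff=19.0578, prob=0.017381
UDUU: Ā=83.9051, payoff=0.0000, prob=0.093856
DUUU: Ā=77.4251, payoff=1.5649, prob=0.093856
UUUU: Ā=108.3952, payoff=0.0000, prob=0.506822
Price = Σ prob·payoff / R^4 = 1.298434 / 1.310796 = 0.9906

price = 0.9906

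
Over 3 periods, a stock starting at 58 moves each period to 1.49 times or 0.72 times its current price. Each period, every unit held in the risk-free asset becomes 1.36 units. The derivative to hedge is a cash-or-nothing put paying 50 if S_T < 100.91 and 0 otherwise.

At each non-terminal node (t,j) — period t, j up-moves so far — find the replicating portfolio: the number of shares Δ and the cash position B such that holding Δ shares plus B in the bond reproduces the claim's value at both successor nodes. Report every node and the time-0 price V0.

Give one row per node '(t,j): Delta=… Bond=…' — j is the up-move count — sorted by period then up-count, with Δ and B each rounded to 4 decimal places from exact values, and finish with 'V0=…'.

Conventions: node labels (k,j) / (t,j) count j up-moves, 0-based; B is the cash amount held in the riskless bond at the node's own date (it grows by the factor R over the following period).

(0,0): Delta=-0.4182 Bond=32.7174
(1,0): Delta=0.0000 Bond=27.0329
(1,1): Delta=-0.4592 Bond=48.0427
(2,0): Delta=0.0000 Bond=36.7647
(2,1): Delta=0.0000 Bond=36.7647
(2,2): Delta=-0.5043 Bond=71.1421
V0=8.4636

Arbitrage-free pricing uses the up-move probability p* = (R−d)/(u−d) = 0.8312, discounting each step at R = 1.36.
Expiry values: V(3,0)=50.0000, V(3,1)=50.0000, V(3,2)=50.0000, V(3,3)=0.0000
(2,0): S=30.0672. Δ = (V_up−V_dn)/(S_up−S_dn) = (50.0000−50.0000)/(44.8001−21.6484) = 0.0000. V = [p*·50.0000 + (1−p*)·50.0000]/1.36 = 36.7647. B = V − Δ·S = 36.7647.
(2,1): S=62.2224. Δ = (V_up−V_dn)/(S_up−S_dn) = (50.0000−50.0000)/(92.7114−44.8001) = 0.0000. V = [p*·50.0000 + (1−p*)·50.0000]/1.36 = 36.7647. B = V − Δ·S = 36.7647.
(2,2): S=128.7658. Δ = (V_up−V_dn)/(S_up−S_dn) = (0.0000−50.0000)/(191.8610−92.7114) = -0.5043. V = [p*·0.0000 + (1−p*)·50.0000]/1.36 = 6.2070. B = V − Δ·S = 71.1421.
(1,0): S=41.7600. Δ = (V_up−V_dn)/(S_up−S_dn) = (36.7647−36.7647)/(62.2224−30.0672) = 0.0000. V = [p*·36.7647 + (1−p*)·36.7647]/1.36 = 27.0329. B = V − Δ·S = 27.0329.
(1,1): S=86.4200. Δ = (V_up−V_dn)/(S_up−S_dn) = (6.2070−36.7647)/(128.7658−62.2224) = -0.4592. V = [p*·6.2070 + (1−p*)·36.7647]/1.36 = 8.3574. B = V − Δ·S = 48.0427.
(0,0): S=58.0000. Δ = (V_up−V_dn)/(S_up−S_dn) = (8.3574−27.0329)/(86.4200−41.7600) = -0.4182. V = [p*·8.3574 + (1−p*)·27.0329]/1.36 = 8.4636. B = V − Δ·S = 32.7174.
As a check, the time-0 holding Δ(0,0)·S0 + B(0,0) comes to 8.4636 — exactly V0.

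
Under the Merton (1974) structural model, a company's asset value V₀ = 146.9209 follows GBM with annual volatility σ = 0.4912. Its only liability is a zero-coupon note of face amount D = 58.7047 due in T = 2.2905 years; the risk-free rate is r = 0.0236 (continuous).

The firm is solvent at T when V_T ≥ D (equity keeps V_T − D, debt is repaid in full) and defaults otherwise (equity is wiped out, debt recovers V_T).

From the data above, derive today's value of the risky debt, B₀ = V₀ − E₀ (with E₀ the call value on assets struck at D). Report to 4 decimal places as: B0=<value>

Equity is a call on the firm's assets struck at D = 58.7047:
d₁ = [ln(V₀/D) + (r + σ²/2)T] / (σ√T)
   = [ln(146.9209/58.7047) + (0.0236 + 0.5·0.4912²)·2.2905] / (0.4912·√2.2905)
   = [0.917375 + 0.330379] / 0.743402 = 1.678438
d₂ = d₁ − σ√T = 1.678438 − 0.743402 = 0.935036
N(d₁) = 0.953369,  N(d₂) = 0.825115,  e^(−rT) = 0.947379
E₀ = V₀·N(d₁) − D·e^(−rT)·N(d₂)
   = 146.9209·0.953369 − 58.7047·0.947379·0.825115 = 94.180569
B₀ = V₀ − E₀ = 146.9209 − 94.180569 = 52.740331

B0=52.7403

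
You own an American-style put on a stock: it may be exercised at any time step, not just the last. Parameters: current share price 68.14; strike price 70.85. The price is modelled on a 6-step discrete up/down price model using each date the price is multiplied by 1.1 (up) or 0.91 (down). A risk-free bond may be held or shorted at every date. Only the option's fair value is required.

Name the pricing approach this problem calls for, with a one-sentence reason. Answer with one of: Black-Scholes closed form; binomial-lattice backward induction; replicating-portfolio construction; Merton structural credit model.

framework: binomial-lattice backward induction

Key observation: with exercise allowed before expiry on a discrete up/down model (6 steps from spot 68.14), the strike-70.85 put's value must be rolled back through the tree testing early exercise at each node.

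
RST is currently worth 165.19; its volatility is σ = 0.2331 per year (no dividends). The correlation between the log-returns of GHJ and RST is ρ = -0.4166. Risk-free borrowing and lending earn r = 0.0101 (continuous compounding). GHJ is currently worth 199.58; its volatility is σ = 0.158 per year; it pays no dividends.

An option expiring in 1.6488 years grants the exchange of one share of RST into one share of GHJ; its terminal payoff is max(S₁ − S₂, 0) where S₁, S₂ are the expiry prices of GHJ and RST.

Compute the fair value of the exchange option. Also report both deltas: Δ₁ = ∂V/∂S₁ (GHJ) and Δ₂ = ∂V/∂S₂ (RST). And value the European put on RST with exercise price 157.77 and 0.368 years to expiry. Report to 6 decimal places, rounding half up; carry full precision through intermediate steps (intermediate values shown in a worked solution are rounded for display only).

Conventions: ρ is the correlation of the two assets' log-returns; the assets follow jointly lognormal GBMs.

exchange price = 50.875523
Δ1 = 0.744417
Δ2 = -0.591412
price(RST put K=157.77) = 5.636617

σ_eff = √(σ₁² + σ₂² − 2ρσ₁σ₂) = √(0.158² + 0.2331² − 2·-0.4166·0.158·0.2331) = 0.331642
d₁ = (ln(S₁/S₂) + (q₂ − q₁ + σ_eff²/2)T) / (σ_eff√T) = (ln(199.58/165.19) + (0.0 − 0.0 + 0.054993)·1.6488) / 0.425847 = 0.657024
d₂ = d₁ − σ_eff√T = 0.657024 − 0.425847 = 0.231178
N(d₁) = 0.744417,  N(d₂) = 0.591412
V = S₁·e^{−q₁T}·N(d₁) − S₂·e^{−q₂T}·N(d₂) = 148.570808 − 97.695285 = 50.875523
Δ₁ = e^{−q₁T}·N(d₁) = 0.744417;  Δ₂ = −e^{−q₂T}·N(d₂) = -0.591412
[vanilla: RST put K=157.77]
σ√T = 0.2331·√0.368 = 0.141405
d₁ = (ln(S/K) + (r+σ²/2)T) / (σ√T) = (ln(165.19/157.77) + (0.0101+0.2331²/2)·0.368) / 0.141405 = (0.045958 + 0.013715) / 0.141405 = 0.421996
d₂ = d₁ − σ√T = 0.421996 − 0.141405 = 0.280591
e^{−rT} = 0.996290
N(−d₁) = 0.336514,  N(−d₂) = 0.389512
price = K·e^{−rT}·N(−d₂) − S·N(−d₁) = 61.225333 − 55.588715 = 5.636617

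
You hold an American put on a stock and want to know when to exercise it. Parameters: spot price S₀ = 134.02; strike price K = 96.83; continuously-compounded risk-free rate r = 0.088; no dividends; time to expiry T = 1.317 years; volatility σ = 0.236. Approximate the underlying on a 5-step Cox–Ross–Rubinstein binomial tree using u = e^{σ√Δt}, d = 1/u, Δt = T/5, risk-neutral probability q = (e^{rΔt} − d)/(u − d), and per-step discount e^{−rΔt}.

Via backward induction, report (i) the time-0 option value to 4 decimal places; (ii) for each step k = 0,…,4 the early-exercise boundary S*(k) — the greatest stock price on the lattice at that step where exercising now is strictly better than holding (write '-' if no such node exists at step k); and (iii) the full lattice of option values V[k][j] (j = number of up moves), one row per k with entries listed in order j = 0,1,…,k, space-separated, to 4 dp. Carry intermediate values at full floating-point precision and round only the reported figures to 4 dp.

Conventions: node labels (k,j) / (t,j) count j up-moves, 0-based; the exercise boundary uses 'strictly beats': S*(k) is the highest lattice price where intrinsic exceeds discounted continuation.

price = 0.7200
boundary = - - - - 82.5583
tree:
0.7200
1.5458 0.1174
3.2861 0.2771 0.0000
6.9013 0.6538 0.0000 0.0000
14.2717 1.5430 0.0000 0.0000 0.0000
23.6894 3.6414 0.0000 0.0000 0.0000 0.0000

Δt=0.26340, u=1.12876, d=0.88593, q=0.56632, disc=e^(-rΔt)=0.97709
k=5 terminal: V=max(K-S,0) → 23.6894 3.6414 0.0000 0.0000 0.0000 0.0000
k=4: j=0 S=82.5583 intr=14.2717 cont=12.0531 V=14.2717[EX]; j=1 S=105.1877 intr=0.0000 cont=1.5430 V=1.5430[hold]; j=2 S=134.0200 intr=0.0000 cont=0.0000 V=0.0000[hold]; j=3 S=170.7553 intr=0.0000 cont=0.0000 V=0.0000[hold]; j=4 S=217.5598 intr=0.0000 cont=0.0000 V=0.0000[hold]  S*(4)=82.5583
k=3: j=0 S=93.1886 intr=3.6414 cont=6.9013 V=6.9013[hold]; j=1 S=118.7319 intr=0.0000 cont=0.6538 V=0.6538[hold]; j=2 S=151.2766 intr=0.0000 cont=0.0000 V=0.0000[hold]; j=3 S=192.7420 intr=0.0000 cont=0.0000 V=0.0000[hold]  S*(3)=-
k=2: j=0 S=105.1877 intr=0.0000 cont=3.2861 V=3.2861[hold]; j=1 S=134.0200 intr=0.0000 cont=0.2771 V=0.2771[hold]; j=2 S=170.7553 intr=0.0000 cont=0.0000 V=0.0000[hold]  S*(2)=-
k=1: j=0 S=118.7319 intr=0.0000 cont=1.5458 V=1.5458[hold]; j=1 S=151.2766 intr=0.0000 cont=0.1174 V=0.1174[hold]  S*(1)=-
k=0: j=0 S=134.0200 intr=0.0000 cont=0.7200 V=0.7200[hold]  S*(0)=-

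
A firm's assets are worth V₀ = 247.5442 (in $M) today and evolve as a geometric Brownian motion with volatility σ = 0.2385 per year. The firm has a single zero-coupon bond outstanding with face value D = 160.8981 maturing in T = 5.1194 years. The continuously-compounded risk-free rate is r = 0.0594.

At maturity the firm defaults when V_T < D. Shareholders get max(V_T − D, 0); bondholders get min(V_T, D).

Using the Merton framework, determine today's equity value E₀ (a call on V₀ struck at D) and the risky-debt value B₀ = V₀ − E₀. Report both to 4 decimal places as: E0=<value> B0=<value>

Work the structural quantities from V₀ = 247.5442 against face 160.8981:
d₁ = [ln(V₀/D) + (r + σ²/2)T] / (σ√T)
   = [ln(247.5442/160.8981) + (0.0594 + 0.5·0.2385²)·5.1194] / (0.2385·√5.1194)
   = [0.430818 + 0.449694] / 0.539632 = 1.631688
d₂ = d₁ − σ√T = 1.631688 − 0.539632 = 1.092056
N(d₁) = 0.948627,  N(d₂) = 0.862596,  e^(−rT) = 0.737793
E₀ = V₀·N(d₁) − D·e^(−rT)·N(d₂)
   = 247.5442·0.948627 − 160.8981·0.737793·0.862596 = 132.428949
B₀ = V₀ − E₀ = 247.5442 − 132.428949 = 115.115251

E0=132.4289 B0=115.1153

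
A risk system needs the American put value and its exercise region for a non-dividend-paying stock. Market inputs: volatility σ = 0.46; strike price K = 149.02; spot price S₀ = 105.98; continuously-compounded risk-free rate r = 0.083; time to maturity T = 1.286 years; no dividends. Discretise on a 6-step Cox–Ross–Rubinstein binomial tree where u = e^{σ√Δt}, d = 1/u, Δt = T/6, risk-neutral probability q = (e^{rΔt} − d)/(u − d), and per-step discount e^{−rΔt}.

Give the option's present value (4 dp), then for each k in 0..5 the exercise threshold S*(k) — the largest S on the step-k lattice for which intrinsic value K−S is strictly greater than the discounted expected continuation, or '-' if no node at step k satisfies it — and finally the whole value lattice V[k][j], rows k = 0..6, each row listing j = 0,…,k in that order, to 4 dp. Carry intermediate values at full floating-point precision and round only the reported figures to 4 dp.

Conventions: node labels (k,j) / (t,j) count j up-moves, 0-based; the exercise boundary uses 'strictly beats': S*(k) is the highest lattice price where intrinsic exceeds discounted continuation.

price = 46.3137
boundary = - 85.6516 69.2225 85.6516 105.9800 85.6516
tree:
46.3137
63.3684 30.1769
79.7975 44.7051 16.0901
93.0753 63.3684 26.8270 5.4514
103.8062 79.7975 43.0400 10.8550 0.0000
112.4789 93.0753 63.3684 21.6148 0.0000 0.0000
119.4879 103.8062 79.7975 43.0400 0.0000 0.0000 0.0000

Δt=0.21433  u=1.23734  d=0.80819  q=0.48878  discount=0.98237
step 6 (expiry): payoffs max(K−S,0) = 119.4879 103.8062 79.7975 43.0400 0.0000 0.0000 0.0000
step 5: (k=5,j=0): S=36.5411, K−S=112.4789, hold=109.8513 ⇒ V=112.4789 exercise | (k=5,j=1): S=55.9447, K−S=93.0753, hold=90.4477 ⇒ V=93.0753 exercise | (k=5,j=2): S=85.6516, K−S=63.3684, hold=60.7408 ⇒ V=63.3684 exercise | (k=5,j=3): S=131.1331, K−S=17.8869, hold=21.6148 ⇒ V=21.6148 continue | (k=5,j=4): S=200.7654, K−S=0.0000, hold=0.0000 ⇒ V=0.0000 continue | (k=5,j=5): S=307.3729, K−S=0.0000, hold=0.0000 ⇒ V=0.0000 continue  boundary S*=85.6516
step 4: (k=4,j=0): S=45.2138, K−S=103.8062, hold=101.1787 ⇒ V=103.8062 exercise | (k=4,j=1): S=69.2225, K−S=79.7975, hold=77.1699 ⇒ V=79.7975 exercise | (k=4,j=2): S=105.9800, K−S=43.0400, hold=42.2024 ⇒ V=43.0400 exercise | (k=4,j=3): S=162.2559, K−S=0.0000, hold=10.8550 ⇒ V=10.8550 continue | (k=4,j=4): S=248.4147, K−S=0.0000, hold=0.0000 ⇒ V=0.0000 continue  boundary S*=105.9800
step 3: (k=3,j=0): S=55.9447, K−S=93.0753, hold=90.4477 ⇒ V=93.0753 exercise | (k=3,j=1): S=85.6516, K−S=63.3684, hold=60.7408 ⇒ V=63.3684 exercise | (k=3,j=2): S=131.1331, K−S=17.8869, hold=26.8270 ⇒ V=26.8270 continue | (k=3,j=3): S=200.7654, K−S=0.0000, hold=5.4514 ⇒ V=5.4514 continue  boundary S*=85.6516
step 2: (k=2,j=0): S=69.2225, K−S=79.7975, hold=77.1699 ⇒ V=79.7975 exercise | (k=2,j=1): S=105.9800, K−S=43.0400, hold=44.7051 ⇒ V=44.7051 continue | (k=2,j=2): S=162.2559, K−S=0.0000, hold=16.0901 ⇒ V=16.0901 continue  boundary S*=69.2225
step 1: (k=1,j=0): S=85.6516, K−S=63.3684, hold=61.5403 ⇒ V=63.3684 exercise | (k=1,j=1): S=131.1331, K−S=17.8869, hold=30.1769 ⇒ V=30.1769 continue  boundary S*=85.6516
step 0: (k=0,j=0): S=105.9800, K−S=43.0400, hold=46.3137 ⇒ V=46.3137 continue  boundary S*=-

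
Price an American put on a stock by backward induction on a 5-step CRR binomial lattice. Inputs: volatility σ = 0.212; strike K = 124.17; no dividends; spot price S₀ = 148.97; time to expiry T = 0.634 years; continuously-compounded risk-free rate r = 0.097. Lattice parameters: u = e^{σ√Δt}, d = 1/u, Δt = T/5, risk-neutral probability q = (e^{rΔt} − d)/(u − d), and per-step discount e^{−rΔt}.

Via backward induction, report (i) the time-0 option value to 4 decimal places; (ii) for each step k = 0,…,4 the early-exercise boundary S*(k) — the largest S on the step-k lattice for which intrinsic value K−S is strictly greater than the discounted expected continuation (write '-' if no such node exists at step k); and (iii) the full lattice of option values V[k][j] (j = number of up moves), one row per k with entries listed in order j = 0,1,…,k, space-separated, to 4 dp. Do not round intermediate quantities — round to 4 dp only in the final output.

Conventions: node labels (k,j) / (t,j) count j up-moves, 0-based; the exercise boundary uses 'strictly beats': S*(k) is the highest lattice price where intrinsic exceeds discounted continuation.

price = 0.9031
boundary = - - - - 110.1431
tree:
0.9031
1.8512 0.1871
3.7303 0.4335 0.0000
7.3484 1.0042 0.0000 0.0000
14.0269 2.3266 0.0000 0.0000 0.0000
22.0356 5.3901 0.0000 0.0000 0.0000 0.0000

Δt=0.12680  u=1.07841  d=0.92729  q=0.56303  discount=0.98778
step 5 (expiry): payoffs max(K−S,0) = 22.0356 5.3901 0.0000 0.0000 0.0000 0.0000
step 4: (k=4,j=0): S=110.1431, K−S=14.0269, hold=12.5090 ⇒ V=14.0269 exercise | (k=4,j=1): S=128.0938, K−S=0.0000, hold=2.3266 ⇒ V=2.3266 continue | (k=4,j=2): S=148.9700, K−S=0.0000, hold=0.0000 ⇒ V=0.0000 continue | (k=4,j=3): S=173.2485, K−S=0.0000, hold=0.0000 ⇒ V=0.0000 continue | (k=4,j=4): S=201.4838, K−S=0.0000, hold=0.0000 ⇒ V=0.0000 continue  boundary S*=110.1431
step 3: (k=3,j=0): S=118.7799, K−S=5.3901, hold=7.3484 ⇒ V=7.3484 continue | (k=3,j=1): S=138.1381, K−S=0.0000, hold=1.0042 ⇒ V=1.0042 continue | (k=3,j=2): S=160.6513, K−S=0.0000, hold=0.0000 ⇒ V=0.0000 continue | (k=3,j=3): S=186.8335, K−S=0.0000, hold=0.0000 ⇒ V=0.0000 continue  boundary S*=-
step 2: (k=2,j=0): S=128.0938, K−S=0.0000, hold=3.7303 ⇒ V=3.7303 continue | (k=2,j=1): S=148.9700, K−S=0.0000, hold=0.4335 ⇒ V=0.4335 continue | (k=2,j=2): S=173.2485, K−S=0.0000, hold=0.0000 ⇒ V=0.0000 continue  boundary S*=-
step 1: (k=1,j=0): S=138.1381, K−S=0.0000, hold=1.8512 ⇒ V=1.8512 continue | (k=1,j=1): S=160.6513, K−S=0.0000, hold=0.1871 ⇒ V=0.1871 continue  boundary S*=-
step 0: (k=0,j=0): S=148.9700, K−S=0.0000, hold=0.9031 ⇒ V=0.9031 continue  boundary S*=-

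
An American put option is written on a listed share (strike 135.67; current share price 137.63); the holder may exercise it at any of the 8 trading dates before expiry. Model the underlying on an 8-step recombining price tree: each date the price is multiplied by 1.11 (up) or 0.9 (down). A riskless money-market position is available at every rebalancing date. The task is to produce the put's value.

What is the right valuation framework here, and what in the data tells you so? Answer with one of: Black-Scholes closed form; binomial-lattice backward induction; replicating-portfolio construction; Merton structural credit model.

Key observation: the exercise right at every one of the 8 steps is what matters: each node needs max(135.67 − S, continuation), which only the stepwise tree valuation starting from spot 137.63 delivers.

framework: binomial-lattice backward induction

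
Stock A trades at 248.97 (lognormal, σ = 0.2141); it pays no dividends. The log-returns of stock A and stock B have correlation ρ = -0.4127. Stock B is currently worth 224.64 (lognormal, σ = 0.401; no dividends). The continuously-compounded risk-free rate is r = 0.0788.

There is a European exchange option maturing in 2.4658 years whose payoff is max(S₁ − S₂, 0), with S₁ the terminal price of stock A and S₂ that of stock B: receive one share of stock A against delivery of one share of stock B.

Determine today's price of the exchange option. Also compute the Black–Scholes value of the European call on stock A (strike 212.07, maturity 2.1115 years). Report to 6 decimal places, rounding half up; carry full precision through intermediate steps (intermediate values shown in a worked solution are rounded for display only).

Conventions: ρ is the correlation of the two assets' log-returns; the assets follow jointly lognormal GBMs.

σ_eff = √(σ₁² + σ₂² − 2ρσ₁σ₂) = √(0.2141² + 0.401² − 2·-0.4127·0.2141·0.401) = 0.526786
d₁ = (ln(S₁/S₂) + (q₂ − q₁ + σ_eff²/2)T) / (σ_eff√T) = (ln(248.97/224.64) + (0.0 − 0.0 + 0.138752)·2.4658) / 0.827205 = 0.537917
d₂ = d₁ − σ_eff√T = 0.537917 − 0.827205 = -0.289289
N(d₁) = 0.704683,  N(d₂) = 0.386180
V = S₁·e^{−q₁T}·N(d₁) − S₂·e^{−q₂T}·N(d₂) = 175.444866 − 86.751533 = 88.693333
[vanilla: stock A call K=212.07]
σ√T = 0.2141·√2.1115 = 0.311109
d₁ = (ln(S/K) + (r+σ²/2)T) / (σ√T) = (ln(248.97/212.07) + (0.0788+0.2141²/2)·2.1115) / 0.311109 = (0.160416 + 0.214781) / 0.311109 = 1.205998
d₂ = d₁ − σ√T = 1.205998 − 0.311109 = 0.894889
e^{−rT} = 0.846719
N(d₁) = 0.886091,  N(d₂) = 0.814577
price = S·N(d₁) − K·e^{−rT}·N(d₂) = 220.610045 − 146.268463 = 74.341582

exchange price = 88.693333
price(stock A call K=212.07) = 74.341582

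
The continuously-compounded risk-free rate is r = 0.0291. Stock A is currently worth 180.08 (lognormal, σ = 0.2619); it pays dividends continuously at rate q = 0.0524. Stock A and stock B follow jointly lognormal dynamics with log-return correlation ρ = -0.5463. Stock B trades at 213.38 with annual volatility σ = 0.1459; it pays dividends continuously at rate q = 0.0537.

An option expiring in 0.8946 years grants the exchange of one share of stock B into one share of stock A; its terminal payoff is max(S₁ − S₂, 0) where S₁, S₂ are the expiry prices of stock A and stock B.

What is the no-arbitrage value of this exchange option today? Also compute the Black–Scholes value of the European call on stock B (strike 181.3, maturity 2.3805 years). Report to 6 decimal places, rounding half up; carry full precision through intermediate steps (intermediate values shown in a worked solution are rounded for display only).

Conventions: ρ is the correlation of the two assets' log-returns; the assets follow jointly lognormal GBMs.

exchange price = 12.770513
price(stock B call K=181.3) = 26.977564

σ_eff = √(σ₁² + σ₂² − 2ρσ₁σ₂) = √(0.2619² + 0.1459² − 2·-0.5463·0.2619·0.1459) = 0.362806
d₁ = (ln(S₁/S₂) + (q₂ − q₁ + σ_eff²/2)T) / (σ_eff√T) = (ln(180.08/213.38) + (0.0537 − 0.0524 + 0.065814)·0.8946) / 0.343154 = -0.319487
d₂ = d₁ − σ_eff√T = -0.319487 − 0.343154 = -0.662641
N(d₁) = 0.374678,  N(d₂) = 0.253780
V = S₁·e^{−q₁T}·N(d₁) − S₂·e^{−q₂T}·N(d₂) = 64.382199 − 51.611685 = 12.770513
[vanilla: stock B call K=181.3]
σ√T = 0.1459·√2.3805 = 0.225107
d₁ = (ln(S/K) + (r−q+σ²/2)T) / (σ√T) = (ln(213.38/181.3) + (0.0291−0.0537+0.1459²/2)·2.3805) / 0.225107 = (0.162921 − 0.033224) / 0.225107 = 0.576160
d₂ = d₁ − σ√T = 0.576160 − 0.225107 = 0.351053
e^{−rT} = 0.933072
e^{−qT} = 0.880000
N(d₁) = 0.717747,  N(d₂) = 0.637226
price = S·e^{−qT}·N(d₁) − K·e^{−rT}·N(d₂) = 134.774501 − 107.796937 = 26.977564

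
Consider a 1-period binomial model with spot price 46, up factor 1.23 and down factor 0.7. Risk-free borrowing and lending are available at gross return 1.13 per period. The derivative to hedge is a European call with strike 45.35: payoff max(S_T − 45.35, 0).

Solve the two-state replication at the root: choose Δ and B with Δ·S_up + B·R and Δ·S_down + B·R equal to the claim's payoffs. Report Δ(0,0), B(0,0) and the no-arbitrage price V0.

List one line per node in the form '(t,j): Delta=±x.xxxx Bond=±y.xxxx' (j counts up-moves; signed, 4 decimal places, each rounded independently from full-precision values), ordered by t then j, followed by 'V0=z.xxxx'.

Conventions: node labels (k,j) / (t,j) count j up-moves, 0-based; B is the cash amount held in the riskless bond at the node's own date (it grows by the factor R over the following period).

(0,0): Delta=0.4606 Bond=-13.1257
V0=8.0629

Risk-neutral probability p* = (R−d)/(u−d) = (1.13−0.7)/(1.23−0.7) = 0.8113.
Terminal payoffs: V(1,0)=0.0000, V(1,1)=11.2300
(0,0): S=46.0000. Δ = (V_up−V_dn)/(S_up−S_dn) = (11.2300−0.0000)/(56.5800−32.2000) = 0.4606. V = [p*·11.2300 + (1−p*)·0.0000]/1.13 = 8.0629. B = V − Δ·S = -13.1257.
As a check, the time-0 holding Δ(0,0)·S0 + B(0,0) comes to 8.0629 — exactly V0.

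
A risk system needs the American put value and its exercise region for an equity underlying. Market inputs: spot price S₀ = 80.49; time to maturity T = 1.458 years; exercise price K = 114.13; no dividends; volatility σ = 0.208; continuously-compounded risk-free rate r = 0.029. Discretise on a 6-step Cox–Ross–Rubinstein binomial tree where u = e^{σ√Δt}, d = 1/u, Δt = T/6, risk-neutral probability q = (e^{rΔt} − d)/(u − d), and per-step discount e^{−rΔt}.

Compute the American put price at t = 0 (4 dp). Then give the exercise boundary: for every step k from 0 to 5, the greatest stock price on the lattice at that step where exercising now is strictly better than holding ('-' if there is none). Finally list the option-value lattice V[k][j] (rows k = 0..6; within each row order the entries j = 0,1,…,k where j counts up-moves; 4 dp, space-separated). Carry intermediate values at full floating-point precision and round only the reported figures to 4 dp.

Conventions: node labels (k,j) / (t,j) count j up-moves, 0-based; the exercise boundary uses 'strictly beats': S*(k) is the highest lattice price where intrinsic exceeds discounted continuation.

price = 33.6400
boundary = 80.4900 72.6461 80.4900 89.1809 80.4900 89.1809
tree:
33.6400
41.4839 25.0106
48.5635 33.6400 17.0278
54.9531 41.4839 24.9491 9.6177
60.7200 48.5635 33.6400 15.9438 3.6444
65.9249 54.9531 41.4839 24.9491 7.4721 0.0000
70.6226 60.7200 48.5635 33.6400 15.3199 0.0000 0.0000

params: Δt=0.24300 u=1.10797 d=0.90255 q=0.50881 e^(-rΔt)=0.99298
t_6 payoffs: 70.6226 60.7200 48.5635 33.6400 15.3199 0.0000 0.0000
t_5: node(5,0) S=48.2051 payoff=65.9249 vs cont=65.1235 → 65.9249 [stop]  node(5,1) S=59.1769 payoff=54.9531 vs cont=54.1516 → 54.9531 [stop]  node(5,2) S=72.6461 payoff=41.4839 vs cont=40.6825 → 41.4839 [stop]  node(5,3) S=89.1809 payoff=24.9491 vs cont=24.1477 → 24.9491 [stop]  node(5,4) S=109.4791 payoff=4.6509 vs cont=7.4721 → 7.4721 [wait]  node(5,5) S=134.3974 payoff=0.0000 vs cont=0.0000 → 0.0000 [wait]  ⇒ S*(5)=89.1809
t_4: node(4,0) S=53.4100 payoff=60.7200 vs cont=59.9185 → 60.7200 [stop]  node(4,1) S=65.5665 payoff=48.5635 vs cont=47.7620 → 48.5635 [stop]  node(4,2) S=80.4900 payoff=33.6400 vs cont=32.8386 → 33.6400 [stop]  node(4,3) S=98.8101 payoff=15.3199 vs cont=15.9438 → 15.9438 [wait]  node(4,4) S=121.3001 payoff=0.0000 vs cont=3.6444 → 3.6444 [wait]  ⇒ S*(4)=80.4900
t_3: node(3,0) S=59.1769 payoff=54.9531 vs cont=54.1516 → 54.9531 [stop]  node(3,1) S=72.6461 payoff=41.4839 vs cont=40.6825 → 41.4839 [stop]  node(3,2) S=89.1809 payoff=24.9491 vs cont=24.4629 → 24.9491 [stop]  node(3,3) S=109.4791 payoff=4.6509 vs cont=9.6177 → 9.6177 [wait]  ⇒ S*(3)=89.1809
t_2: node(2,0) S=65.5665 payoff=48.5635 vs cont=47.7620 → 48.5635 [stop]  node(2,1) S=80.4900 payoff=33.6400 vs cont=32.8386 → 33.6400 [stop]  node(2,2) S=98.8101 payoff=15.3199 vs cont=17.0278 → 17.0278 [wait]  ⇒ S*(2)=80.4900
t_1: node(1,0) S=72.6461 payoff=41.4839 vs cont=40.6825 → 41.4839 [stop]  node(1,1) S=89.1809 payoff=24.9491 vs cont=25.0106 → 25.0106 [wait]  ⇒ S*(1)=72.6461
t_0: node(0,0) S=80.4900 payoff=33.6400 vs cont=32.8696 → 33.6400 [stop]  ⇒ S*(0)=80.4900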